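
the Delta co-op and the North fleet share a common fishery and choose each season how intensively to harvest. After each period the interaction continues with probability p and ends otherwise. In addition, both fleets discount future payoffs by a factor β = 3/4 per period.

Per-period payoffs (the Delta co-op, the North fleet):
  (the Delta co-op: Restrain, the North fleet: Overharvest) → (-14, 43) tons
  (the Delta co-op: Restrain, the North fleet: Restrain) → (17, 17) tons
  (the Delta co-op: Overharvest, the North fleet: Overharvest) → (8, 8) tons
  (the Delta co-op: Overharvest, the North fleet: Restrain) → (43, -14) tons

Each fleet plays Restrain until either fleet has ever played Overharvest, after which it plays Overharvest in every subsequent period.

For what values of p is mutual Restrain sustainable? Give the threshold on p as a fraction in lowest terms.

With continuation probability p and discount β, the effective per-period discount factor is βp.
Grim-trigger IC: βp ≥ (43−17)/(43−8) = 26/35.
So p ≥ (26/35)/(3/4) = 104/105.

104/105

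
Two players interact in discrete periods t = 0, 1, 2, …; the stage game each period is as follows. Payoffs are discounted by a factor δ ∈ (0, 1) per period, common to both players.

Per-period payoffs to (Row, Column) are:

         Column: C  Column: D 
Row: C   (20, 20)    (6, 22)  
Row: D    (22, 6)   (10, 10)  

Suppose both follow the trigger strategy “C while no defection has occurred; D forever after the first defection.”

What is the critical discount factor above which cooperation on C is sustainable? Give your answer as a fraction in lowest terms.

1/6

One-period gain from deviating is 22 − 20 = 2. The loss is 20 − 10 = 10 in every subsequent period, with present value 10·δ/(1−δ).
Deviation is unprofitable when 10·δ/(1−δ) ≥ 2, i.e. δ/(1−δ) ≥ 1/5.
Equivalently δ ≥ 2/(2+10) = 1/6.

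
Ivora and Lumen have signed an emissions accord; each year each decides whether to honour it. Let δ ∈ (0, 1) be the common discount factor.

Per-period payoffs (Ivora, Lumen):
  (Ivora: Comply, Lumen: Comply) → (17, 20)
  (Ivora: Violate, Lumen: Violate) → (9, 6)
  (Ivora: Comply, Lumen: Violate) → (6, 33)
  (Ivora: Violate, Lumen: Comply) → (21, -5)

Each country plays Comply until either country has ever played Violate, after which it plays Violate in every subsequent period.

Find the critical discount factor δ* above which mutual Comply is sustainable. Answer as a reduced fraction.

13/27

For Ivora: deviation gain 21−17 = 4, per-period punishment loss 17−9 = 8. IC gives δ ≥ 4/12 = 1/3.
For Lumen: gain 13, loss 14 per period, so δ ≥ 13/27.
The tighter constraint is Lumen's, so cooperation needs δ ≥ 13/27.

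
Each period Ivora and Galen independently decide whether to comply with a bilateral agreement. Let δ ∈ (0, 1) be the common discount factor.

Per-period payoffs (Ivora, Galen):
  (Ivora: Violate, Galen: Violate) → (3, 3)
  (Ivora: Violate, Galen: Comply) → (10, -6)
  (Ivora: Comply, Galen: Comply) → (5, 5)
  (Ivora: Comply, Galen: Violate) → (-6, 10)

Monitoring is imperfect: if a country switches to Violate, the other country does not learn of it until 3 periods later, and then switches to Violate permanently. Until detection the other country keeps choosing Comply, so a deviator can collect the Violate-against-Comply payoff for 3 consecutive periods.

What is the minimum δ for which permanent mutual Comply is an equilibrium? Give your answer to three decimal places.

0.894

The best deviation is to choose Violate for all 3 undetected periods, earning 10 each, then 3 forever once detected.
Deviation value: 10(1−δ^3)/(1−δ) + 3δ^3/(1−δ); cooperation value: 5/(1−δ).
IC: 5 ≥ 10(1−δ^3) + 3δ^3 = 10 − 7δ^3.
So δ^3 ≥ 5/7, giving δ ≥ (5/7)^(1/3) ≈ 0.894.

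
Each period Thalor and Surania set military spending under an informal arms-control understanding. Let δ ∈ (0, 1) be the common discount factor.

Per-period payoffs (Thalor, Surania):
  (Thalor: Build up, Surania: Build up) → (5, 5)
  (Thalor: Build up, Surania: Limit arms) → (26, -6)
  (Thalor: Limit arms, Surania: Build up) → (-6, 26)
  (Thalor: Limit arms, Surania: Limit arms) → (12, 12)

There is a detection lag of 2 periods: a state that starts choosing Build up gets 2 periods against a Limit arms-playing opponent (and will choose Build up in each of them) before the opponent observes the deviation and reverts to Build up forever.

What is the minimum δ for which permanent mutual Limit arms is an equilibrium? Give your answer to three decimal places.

The best deviation is to choose Build up for all 2 undetected periods, earning 26 each, then 5 forever once detected.
Deviation value: 26(1−δ^2)/(1−δ) + 5δ^2/(1−δ); cooperation value: 12/(1−δ).
IC: 12 ≥ 26(1−δ^2) + 5δ^2 = 26 − 21δ^2.
So δ^2 ≥ 14/21 = 2/3, giving δ ≥ (2/3)^(1/2) ≈ 0.816.

0.816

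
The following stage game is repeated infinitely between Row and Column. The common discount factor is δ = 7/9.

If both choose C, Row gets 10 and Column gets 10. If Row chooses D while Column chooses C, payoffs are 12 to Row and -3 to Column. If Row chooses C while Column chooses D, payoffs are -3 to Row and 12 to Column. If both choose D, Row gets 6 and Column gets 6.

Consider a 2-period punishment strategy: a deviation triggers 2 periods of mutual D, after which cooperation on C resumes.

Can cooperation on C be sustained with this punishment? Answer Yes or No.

IC: δ+…+δ^2 ≥ (12−10)/(10−6) = 1/2.
At δ = 7/9: partial sum = 1.3827 ≥ 0.5000. Cooperation sustainable.

Yes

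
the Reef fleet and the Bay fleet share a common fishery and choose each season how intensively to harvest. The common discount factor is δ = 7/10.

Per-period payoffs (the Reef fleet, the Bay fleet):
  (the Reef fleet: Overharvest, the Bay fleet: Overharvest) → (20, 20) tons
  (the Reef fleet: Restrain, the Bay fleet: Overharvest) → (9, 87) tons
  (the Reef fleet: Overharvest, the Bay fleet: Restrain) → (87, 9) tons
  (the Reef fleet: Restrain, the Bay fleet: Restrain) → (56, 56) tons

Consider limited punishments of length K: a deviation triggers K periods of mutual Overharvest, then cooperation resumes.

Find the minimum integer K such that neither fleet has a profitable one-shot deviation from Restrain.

2

No profitable deviation requires (56−20)(δ+…+δ^K) ≥ 87−56, i.e. δ+…+δ^K ≥ 31/36 ≈ 0.8611.
With δ = 7/10, the partial sums are K=1: 0.7000, K=2: 1.1900.
K = 2 is the first length at which the sum reaches 0.8611.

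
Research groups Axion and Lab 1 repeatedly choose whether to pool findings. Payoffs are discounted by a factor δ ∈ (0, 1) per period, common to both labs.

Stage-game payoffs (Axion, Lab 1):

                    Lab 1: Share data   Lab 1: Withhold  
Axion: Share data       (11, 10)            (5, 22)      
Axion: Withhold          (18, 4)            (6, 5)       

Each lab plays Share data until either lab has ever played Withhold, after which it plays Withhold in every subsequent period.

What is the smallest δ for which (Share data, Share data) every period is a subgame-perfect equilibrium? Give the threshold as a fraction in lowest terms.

Axion's threshold: (18−11)/(18−6) = 7/12.
Lab 1's threshold: (22−10)/(22−5) = 12/17.
7/12 < 12/17, so Lab 1 binds and δ* = 12/17.

12/17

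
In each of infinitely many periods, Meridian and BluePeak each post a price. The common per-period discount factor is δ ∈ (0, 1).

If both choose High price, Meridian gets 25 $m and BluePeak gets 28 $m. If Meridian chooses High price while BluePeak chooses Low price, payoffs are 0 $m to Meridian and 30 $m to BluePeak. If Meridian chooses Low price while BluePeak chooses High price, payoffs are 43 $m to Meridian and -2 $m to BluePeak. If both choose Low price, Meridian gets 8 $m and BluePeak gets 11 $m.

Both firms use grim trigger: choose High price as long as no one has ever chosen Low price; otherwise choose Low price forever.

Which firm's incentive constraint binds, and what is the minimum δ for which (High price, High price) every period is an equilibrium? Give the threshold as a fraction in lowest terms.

Meridian: cooperation gives 25 each period; deviation gives 43 once then 8 forever.
  25/(1−δ) ≥ 43 + 8δ/(1−δ) ⇒ δ ≥ 18/35.
BluePeak: cooperation gives 28 each period; deviation gives 30 once then 11 forever.
  δ ≥ 2/19.
Both must hold, so the binding constraint is Meridian's: δ ≥ 18/35.

Meridian; δ ≥ 18/35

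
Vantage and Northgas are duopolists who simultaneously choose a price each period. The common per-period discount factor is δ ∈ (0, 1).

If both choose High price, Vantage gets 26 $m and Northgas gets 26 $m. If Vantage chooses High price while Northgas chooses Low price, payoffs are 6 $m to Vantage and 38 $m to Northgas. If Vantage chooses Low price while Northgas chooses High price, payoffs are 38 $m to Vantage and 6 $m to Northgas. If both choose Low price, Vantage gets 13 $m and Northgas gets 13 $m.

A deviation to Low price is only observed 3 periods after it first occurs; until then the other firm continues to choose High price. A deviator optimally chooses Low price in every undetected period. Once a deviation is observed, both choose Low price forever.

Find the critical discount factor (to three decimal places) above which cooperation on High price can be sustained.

Deviating for the 3 undetected periods gains 38−26 = 12 per period over cooperation, then loses 26−13 = 13 per period forever once punishment starts.
Gain: 12(1 + δ + … + δ^2); loss: 13·δ^3/(1−δ).
No profitable deviation ⇔ 12(1−δ^3) ≤ 13·δ^3, i.e. δ^3 ≥ 12/(12+13) = 12/25.
Hence δ ≥ (12/25)^(1/3) ≈ 0.783.

0.783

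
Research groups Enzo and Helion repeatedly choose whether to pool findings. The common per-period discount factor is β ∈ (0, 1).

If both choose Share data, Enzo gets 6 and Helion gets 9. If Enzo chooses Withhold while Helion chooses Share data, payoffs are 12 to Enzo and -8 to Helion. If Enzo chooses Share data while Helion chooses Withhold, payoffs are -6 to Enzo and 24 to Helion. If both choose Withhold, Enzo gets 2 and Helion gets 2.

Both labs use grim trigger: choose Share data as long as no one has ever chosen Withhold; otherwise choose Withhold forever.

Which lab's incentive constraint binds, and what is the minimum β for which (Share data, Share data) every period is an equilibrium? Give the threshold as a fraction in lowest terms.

For Enzo: deviation gain 12−6 = 6, per-period punishment loss 6−2 = 4. IC gives β ≥ 6/10 = 3/5.
For Helion: gain 15, loss 7 per period, so β ≥ 15/22.
The tighter constraint is Helion's, so cooperation needs β ≥ 15/22.

Helion; β ≥ 15/22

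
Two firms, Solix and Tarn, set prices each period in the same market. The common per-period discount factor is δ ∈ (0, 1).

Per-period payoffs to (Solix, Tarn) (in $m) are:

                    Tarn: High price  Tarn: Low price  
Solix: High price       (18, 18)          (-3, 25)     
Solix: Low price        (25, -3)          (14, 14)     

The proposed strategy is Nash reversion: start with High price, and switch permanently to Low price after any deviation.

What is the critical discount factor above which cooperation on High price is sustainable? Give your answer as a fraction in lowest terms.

7/11

18/(1−δ) ≥ 25 + 14δ/(1−δ)
18 ≥ 25 − 11δ
δ ≥ 7/11.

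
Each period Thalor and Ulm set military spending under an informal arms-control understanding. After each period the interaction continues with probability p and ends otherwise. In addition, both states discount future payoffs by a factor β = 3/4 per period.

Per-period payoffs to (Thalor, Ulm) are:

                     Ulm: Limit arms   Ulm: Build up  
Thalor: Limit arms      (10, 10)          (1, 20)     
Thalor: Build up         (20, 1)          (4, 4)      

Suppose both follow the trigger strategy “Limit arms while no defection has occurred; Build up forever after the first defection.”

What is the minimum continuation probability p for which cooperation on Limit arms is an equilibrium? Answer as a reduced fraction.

Expected continuation weight on next period's payoff is β·p = 3/4·p, which plays the role of the discount factor.
Cooperation requires 3/4·p ≥ (20−10)/(20−4) = 5/8, hence p ≥ 5/6.

5/6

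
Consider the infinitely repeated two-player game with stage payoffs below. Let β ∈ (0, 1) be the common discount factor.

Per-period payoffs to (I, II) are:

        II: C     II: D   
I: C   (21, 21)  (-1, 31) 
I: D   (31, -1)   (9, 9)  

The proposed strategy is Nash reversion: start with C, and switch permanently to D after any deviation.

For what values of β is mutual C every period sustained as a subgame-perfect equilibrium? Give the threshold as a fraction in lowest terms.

5/11

One-period gain from deviating is 31 − 21 = 10. The loss is 21 − 9 = 12 in every subsequent period, with present value 12·β/(1−β).
Deviation is unprofitable when 12·β/(1−β) ≥ 10, i.e. β/(1−β) ≥ 5/6.
Equivalently β ≥ 10/(10+12) = 5/11.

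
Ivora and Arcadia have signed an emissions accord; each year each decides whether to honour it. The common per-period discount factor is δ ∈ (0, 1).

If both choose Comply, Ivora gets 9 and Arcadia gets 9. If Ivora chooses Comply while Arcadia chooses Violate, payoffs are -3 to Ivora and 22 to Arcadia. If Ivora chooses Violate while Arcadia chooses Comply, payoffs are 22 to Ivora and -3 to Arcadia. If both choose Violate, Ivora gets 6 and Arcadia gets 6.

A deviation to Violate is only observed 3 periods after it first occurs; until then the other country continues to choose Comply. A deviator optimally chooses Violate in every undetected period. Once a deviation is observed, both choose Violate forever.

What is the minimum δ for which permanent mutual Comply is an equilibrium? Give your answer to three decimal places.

0.933

A deviator earns 22 for 3 periods, then 6 forever; cooperating earns 9 forever. Multiplying the IC by (1−δ):
9 ≥ 22(1−δ^3) + 6δ^3, so 16·δ^3 ≥ 13 and δ^3 ≥ 13/16.
δ ≥ (13/16)^(1/3) ≈ 0.933.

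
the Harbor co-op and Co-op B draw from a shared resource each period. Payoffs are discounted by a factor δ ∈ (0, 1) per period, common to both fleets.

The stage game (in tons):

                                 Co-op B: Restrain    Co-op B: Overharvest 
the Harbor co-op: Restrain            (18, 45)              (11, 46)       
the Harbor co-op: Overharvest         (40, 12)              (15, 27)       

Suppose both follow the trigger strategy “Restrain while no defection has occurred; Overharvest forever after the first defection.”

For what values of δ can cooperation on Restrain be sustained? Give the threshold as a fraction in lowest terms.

the Harbor co-op's threshold: (40−18)/(40−15) = 22/25.
Co-op B's threshold: (46−45)/(46−27) = 1/19.
22/25 > 1/19, so the Harbor co-op binds and δ* = 22/25.

22/25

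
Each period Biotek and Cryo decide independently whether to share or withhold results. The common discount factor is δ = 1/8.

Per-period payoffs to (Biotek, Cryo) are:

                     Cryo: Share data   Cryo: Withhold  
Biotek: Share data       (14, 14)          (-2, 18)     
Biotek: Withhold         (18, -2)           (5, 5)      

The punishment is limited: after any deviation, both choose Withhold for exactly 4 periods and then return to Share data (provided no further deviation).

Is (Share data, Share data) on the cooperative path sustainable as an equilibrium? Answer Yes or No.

No

IC: δ+…+δ^4 ≥ (18−14)/(14−5) = 4/9.
At δ = 1/8: partial sum = 0.1428 < 0.4444. Cooperation not sustainable.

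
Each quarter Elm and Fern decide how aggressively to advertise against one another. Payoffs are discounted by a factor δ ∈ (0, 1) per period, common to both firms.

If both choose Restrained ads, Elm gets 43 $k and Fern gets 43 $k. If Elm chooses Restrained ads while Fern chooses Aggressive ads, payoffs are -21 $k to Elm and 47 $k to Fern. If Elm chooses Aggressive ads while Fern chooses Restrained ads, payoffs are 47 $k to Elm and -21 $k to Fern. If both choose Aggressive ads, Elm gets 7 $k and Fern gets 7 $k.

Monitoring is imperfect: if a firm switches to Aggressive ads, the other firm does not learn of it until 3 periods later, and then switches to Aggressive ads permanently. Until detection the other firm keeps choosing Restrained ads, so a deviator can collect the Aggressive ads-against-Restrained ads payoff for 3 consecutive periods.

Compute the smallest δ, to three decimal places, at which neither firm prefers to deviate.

A deviator earns 47 for 3 periods, then 7 forever; cooperating earns 43 forever. Multiplying the IC by (1−δ):
43 ≥ 47(1−δ^3) + 7δ^3, so 40·δ^3 ≥ 4 and δ^3 ≥ 1/10.
δ ≥ (1/10)^(1/3) ≈ 0.464.

0.464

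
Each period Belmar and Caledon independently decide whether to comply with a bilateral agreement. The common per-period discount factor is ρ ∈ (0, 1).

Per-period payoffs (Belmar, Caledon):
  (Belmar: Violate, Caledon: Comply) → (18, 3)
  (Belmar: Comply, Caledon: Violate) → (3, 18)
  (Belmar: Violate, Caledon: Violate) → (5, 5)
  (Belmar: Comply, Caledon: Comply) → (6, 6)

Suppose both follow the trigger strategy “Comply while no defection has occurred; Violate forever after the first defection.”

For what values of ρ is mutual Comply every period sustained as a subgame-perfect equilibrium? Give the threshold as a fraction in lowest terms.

12/13

Under grim trigger the critical discount factor is (T−C)/(T−P) with T = 18, C = 6, P = 5.
ρ* = (18−6)/(18−5) = 12/13.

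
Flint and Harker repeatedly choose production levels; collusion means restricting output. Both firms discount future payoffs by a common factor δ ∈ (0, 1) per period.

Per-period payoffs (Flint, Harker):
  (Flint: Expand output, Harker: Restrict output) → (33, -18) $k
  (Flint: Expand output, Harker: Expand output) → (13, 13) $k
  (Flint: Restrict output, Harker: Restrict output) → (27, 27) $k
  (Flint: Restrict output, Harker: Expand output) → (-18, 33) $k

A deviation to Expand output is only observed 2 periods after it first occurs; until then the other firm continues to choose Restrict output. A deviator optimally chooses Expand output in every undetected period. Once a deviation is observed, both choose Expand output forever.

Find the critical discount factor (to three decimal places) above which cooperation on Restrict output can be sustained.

0.548

A deviator earns 33 for 2 periods, then 13 forever; cooperating earns 27 forever. Multiplying the IC by (1−δ):
27 ≥ 33(1−δ^2) + 13δ^2, so 20·δ^2 ≥ 6 and δ^2 ≥ 3/10.
δ ≥ (3/10)^(1/2) ≈ 0.548.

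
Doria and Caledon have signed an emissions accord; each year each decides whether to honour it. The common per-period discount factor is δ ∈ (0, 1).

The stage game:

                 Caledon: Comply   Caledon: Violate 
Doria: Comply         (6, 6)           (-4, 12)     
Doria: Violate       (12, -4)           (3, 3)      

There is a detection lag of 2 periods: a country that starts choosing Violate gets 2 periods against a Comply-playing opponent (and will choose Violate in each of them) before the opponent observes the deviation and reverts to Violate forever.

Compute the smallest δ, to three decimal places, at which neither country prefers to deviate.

0.816

A deviator earns 12 for 2 periods, then 3 forever; cooperating earns 6 forever. Multiplying the IC by (1−δ):
6 ≥ 12(1−δ^2) + 3δ^2, so 9·δ^2 ≥ 6 and δ^2 ≥ 2/3.
δ ≥ (2/3)^(1/2) ≈ 0.816.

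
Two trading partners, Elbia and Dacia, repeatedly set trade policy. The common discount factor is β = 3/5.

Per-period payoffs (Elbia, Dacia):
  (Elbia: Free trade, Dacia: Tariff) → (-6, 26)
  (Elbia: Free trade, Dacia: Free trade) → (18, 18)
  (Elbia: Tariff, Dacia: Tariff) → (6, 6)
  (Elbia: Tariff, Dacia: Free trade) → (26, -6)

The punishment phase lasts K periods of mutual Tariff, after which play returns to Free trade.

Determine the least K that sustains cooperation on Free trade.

IC: β(1−β^K)/(1−β) ≥ (26−18)/(18−6) = 2/3.
With β = 3/5: need 1 − β^K ≥ 2/3·(1−3/5)/(3/5), i.e. β^K ≤ 0.5556.
Since (3/5)^1 = 0.6000 and (3/5)^2 = 0.3600, the smallest such K is 2.

2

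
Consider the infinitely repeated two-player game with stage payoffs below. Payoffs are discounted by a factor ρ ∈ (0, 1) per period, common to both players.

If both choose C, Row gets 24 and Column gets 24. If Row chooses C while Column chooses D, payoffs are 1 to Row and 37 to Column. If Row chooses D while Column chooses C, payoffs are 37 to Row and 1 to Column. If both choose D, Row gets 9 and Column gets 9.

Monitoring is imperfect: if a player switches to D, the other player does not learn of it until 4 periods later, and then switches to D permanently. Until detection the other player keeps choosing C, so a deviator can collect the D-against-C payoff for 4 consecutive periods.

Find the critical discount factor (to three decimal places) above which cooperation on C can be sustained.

A deviator earns 37 for 4 periods, then 9 forever; cooperating earns 24 forever. Multiplying the IC by (1−ρ):
24 ≥ 37(1−ρ^4) + 9ρ^4, so 28·ρ^4 ≥ 13 and ρ^4 ≥ 13/28.
ρ ≥ (13/28)^(1/4) ≈ 0.825.

0.825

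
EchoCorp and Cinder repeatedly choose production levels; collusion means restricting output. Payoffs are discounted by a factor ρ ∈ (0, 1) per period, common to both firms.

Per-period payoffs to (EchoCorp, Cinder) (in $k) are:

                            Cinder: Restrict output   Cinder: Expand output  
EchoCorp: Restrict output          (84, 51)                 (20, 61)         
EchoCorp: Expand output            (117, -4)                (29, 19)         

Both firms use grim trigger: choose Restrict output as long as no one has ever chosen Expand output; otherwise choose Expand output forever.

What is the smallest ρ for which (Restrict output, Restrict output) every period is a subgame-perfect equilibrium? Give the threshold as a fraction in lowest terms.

3/8

EchoCorp: cooperation gives 84 each period; deviation gives 117 once then 29 forever.
  84/(1−ρ) ≥ 117 + 29ρ/(1−ρ) ⇒ ρ ≥ 33/88 = 3/8.
Cinder: cooperation gives 51 each period; deviation gives 61 once then 19 forever.
  ρ ≥ 10/42 = 5/21.
Both must hold, so the binding constraint is EchoCorp's: ρ ≥ 3/8.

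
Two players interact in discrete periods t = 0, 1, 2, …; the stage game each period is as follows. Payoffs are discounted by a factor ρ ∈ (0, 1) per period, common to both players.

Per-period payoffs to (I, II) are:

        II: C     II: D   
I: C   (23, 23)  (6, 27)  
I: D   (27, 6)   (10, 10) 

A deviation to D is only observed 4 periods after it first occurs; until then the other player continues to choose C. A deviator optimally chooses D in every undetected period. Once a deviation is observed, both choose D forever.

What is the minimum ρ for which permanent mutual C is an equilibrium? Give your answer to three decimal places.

0.696

The best deviation is to choose D for all 4 undetected periods, earning 27 each, then 10 forever once detected.
Deviation value: 27(1−ρ^4)/(1−ρ) + 10ρ^4/(1−ρ); cooperation value: 23/(1−ρ).
IC: 23 ≥ 27(1−ρ^4) + 10ρ^4 = 27 − 17ρ^4.
So ρ^4 ≥ 4/17, giving ρ ≥ (4/17)^(1/4) ≈ 0.696.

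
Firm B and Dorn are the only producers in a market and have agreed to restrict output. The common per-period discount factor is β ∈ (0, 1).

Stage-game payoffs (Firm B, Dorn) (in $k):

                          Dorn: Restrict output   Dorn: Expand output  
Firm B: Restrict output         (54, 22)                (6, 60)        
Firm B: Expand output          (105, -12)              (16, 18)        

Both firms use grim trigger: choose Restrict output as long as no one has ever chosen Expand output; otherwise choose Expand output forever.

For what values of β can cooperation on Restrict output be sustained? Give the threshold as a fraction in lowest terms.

19/21

Firm B: cooperation gives 54 each period; deviation gives 105 once then 16 forever.
  54/(1−β) ≥ 105 + 16β/(1−β) ⇒ β ≥ 51/89.
Dorn: cooperation gives 22 each period; deviation gives 60 once then 18 forever.
  β ≥ 38/42 = 19/21.
Both must hold, so the binding constraint is Dorn's: β ≥ 19/21.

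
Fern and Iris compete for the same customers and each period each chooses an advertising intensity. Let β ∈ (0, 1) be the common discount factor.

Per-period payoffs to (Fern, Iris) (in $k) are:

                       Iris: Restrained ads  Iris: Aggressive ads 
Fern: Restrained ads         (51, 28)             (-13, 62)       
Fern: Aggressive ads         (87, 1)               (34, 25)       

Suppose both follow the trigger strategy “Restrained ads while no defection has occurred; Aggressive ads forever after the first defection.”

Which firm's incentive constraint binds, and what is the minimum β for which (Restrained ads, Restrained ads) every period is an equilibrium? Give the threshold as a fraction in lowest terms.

Iris; β ≥ 34/37

Fern's threshold: (87−51)/(87−34) = 36/53.
Iris's threshold: (62−28)/(62−25) = 34/37.
36/53 < 34/37, so Iris binds and β* = 34/37.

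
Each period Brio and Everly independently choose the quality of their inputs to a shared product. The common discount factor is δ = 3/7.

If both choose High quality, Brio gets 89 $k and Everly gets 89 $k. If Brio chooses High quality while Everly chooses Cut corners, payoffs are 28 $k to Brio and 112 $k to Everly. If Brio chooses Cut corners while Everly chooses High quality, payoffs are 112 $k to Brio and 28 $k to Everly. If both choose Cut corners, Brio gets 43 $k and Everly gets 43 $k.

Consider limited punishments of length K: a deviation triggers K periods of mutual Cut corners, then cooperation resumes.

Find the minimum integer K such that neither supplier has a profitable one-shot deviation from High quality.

2

Need Σ_{k=1}^{K} δ^k ≥ (112−89)/(89−43) = 0.5000 at δ = 3/7.
At K = 1 the sum is 0.4286 < 0.5000; at K = 2 it is 0.6122 ≥ 0.5000.
So the minimum punishment length is K = 2.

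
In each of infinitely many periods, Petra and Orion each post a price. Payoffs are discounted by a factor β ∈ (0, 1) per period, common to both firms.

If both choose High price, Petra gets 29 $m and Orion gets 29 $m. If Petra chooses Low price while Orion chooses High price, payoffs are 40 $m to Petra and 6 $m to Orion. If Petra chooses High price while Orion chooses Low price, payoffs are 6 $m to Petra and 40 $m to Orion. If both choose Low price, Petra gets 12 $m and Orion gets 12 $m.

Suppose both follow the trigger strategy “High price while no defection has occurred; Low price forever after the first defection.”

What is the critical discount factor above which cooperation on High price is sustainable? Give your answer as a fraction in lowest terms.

11/28

29/(1−β) ≥ 40 + 12β/(1−β)
29 ≥ 40 − 28β
β ≥ 11/28.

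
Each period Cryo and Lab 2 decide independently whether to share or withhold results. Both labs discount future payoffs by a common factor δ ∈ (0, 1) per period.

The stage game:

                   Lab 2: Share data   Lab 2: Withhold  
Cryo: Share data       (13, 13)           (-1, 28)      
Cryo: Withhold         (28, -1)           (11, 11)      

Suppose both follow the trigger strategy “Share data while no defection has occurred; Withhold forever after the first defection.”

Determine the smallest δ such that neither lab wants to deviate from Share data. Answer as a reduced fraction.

15/17

13/(1−δ) ≥ 28 + 11δ/(1−δ)
13 ≥ 28 − 17δ
δ ≥ 15/17.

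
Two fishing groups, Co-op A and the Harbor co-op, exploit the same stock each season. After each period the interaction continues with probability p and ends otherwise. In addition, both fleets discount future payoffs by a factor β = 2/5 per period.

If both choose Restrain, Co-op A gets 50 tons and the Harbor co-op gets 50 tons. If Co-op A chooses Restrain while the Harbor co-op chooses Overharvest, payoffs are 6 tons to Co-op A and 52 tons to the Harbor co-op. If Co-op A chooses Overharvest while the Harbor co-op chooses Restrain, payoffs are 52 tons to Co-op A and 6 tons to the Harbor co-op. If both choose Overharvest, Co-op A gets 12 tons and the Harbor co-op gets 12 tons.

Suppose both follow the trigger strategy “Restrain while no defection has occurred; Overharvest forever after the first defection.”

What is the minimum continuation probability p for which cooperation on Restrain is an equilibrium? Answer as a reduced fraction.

With continuation probability p and discount β, the effective per-period discount factor is βp.
Grim-trigger IC: βp ≥ (52−50)/(52−12) = 1/20.
So p ≥ (1/20)/(2/5) = 1/8.

1/8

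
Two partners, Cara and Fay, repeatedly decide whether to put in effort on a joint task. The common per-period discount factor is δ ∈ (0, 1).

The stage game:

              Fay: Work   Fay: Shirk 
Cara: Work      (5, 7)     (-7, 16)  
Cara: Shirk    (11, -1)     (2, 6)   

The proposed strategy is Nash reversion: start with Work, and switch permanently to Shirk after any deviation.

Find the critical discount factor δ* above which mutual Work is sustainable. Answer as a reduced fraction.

9/10

Cara: cooperation gives 5 each period; deviation gives 11 once then 2 forever.
  5/(1−δ) ≥ 11 + 2δ/(1−δ) ⇒ δ ≥ 6/9 = 2/3.
Fay: cooperation gives 7 each period; deviation gives 16 once then 6 forever.
  δ ≥ 9/10.
Both must hold, so the binding constraint is Fay's: δ ≥ 9/10.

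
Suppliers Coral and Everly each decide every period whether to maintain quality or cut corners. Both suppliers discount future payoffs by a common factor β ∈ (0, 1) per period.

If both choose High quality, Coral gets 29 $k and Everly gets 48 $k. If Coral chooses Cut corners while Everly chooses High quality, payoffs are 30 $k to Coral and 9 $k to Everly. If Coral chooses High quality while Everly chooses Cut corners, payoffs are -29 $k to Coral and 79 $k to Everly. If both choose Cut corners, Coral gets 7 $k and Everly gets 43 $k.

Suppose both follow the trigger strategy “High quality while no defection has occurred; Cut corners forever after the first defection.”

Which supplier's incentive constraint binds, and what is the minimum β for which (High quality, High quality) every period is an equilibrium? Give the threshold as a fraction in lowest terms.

Everly; β ≥ 31/36

Coral: cooperation gives 29 each period; deviation gives 30 once then 7 forever.
  29/(1−β) ≥ 30 + 7β/(1−β) ⇒ β ≥ 1/23.
Everly: cooperation gives 48 each period; deviation gives 79 once then 43 forever.
  β ≥ 31/36.
Both must hold, so the binding constraint is Everly's: β ≥ 31/36.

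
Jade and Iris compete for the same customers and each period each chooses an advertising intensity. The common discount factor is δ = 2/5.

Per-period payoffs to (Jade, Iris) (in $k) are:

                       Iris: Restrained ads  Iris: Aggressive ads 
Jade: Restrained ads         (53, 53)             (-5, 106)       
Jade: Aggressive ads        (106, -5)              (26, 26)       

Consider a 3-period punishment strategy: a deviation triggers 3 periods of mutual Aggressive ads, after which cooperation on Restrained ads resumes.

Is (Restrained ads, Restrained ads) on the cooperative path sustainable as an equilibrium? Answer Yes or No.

IC: δ+…+δ^3 ≥ (106−53)/(53−26) = 53/27.
At δ = 2/5: partial sum = 0.6240 < 1.9630. Cooperation not sustainable.

No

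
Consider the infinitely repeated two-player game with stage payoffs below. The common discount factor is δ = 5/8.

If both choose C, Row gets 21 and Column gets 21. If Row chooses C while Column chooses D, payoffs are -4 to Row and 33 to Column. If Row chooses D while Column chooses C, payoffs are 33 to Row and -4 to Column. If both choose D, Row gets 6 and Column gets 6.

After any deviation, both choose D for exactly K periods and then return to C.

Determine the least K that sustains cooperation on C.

2

IC: δ(1−δ^K)/(1−δ) ≥ (33−21)/(21−6) = 4/5.
With δ = 5/8: need 1 − δ^K ≥ 4/5·(1−5/8)/(5/8), i.e. δ^K ≤ 0.5200.
Since (5/8)^1 = 0.6250 and (5/8)^2 = 0.3906, the smallest such K is 2.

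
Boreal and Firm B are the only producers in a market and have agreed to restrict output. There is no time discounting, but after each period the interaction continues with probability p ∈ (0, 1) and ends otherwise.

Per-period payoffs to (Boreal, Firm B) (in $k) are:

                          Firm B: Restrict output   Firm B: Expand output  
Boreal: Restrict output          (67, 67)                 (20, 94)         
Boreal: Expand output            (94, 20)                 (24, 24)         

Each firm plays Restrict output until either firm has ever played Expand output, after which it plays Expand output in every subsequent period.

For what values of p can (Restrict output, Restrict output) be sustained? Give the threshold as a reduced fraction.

27/70

Expected cooperation value is 67 + p·67 + p²·67 + … = 67/(1−p); deviation gives 94 + p·24/(1−p).
67 ≥ 94(1−p) + 24p ⇒ 70p ≥ 27 ⇒ p ≥ 27/70.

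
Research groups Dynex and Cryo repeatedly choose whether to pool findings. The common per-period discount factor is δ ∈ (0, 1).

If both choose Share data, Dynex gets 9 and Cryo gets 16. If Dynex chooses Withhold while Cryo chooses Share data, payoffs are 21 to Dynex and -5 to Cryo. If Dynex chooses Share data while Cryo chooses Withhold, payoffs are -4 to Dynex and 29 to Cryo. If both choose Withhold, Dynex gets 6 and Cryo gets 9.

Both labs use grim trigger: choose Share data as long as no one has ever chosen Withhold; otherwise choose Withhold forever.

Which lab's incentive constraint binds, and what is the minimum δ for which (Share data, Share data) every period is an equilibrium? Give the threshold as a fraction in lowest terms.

Dynex: cooperation gives 9 each period; deviation gives 21 once then 6 forever.
  9/(1−δ) ≥ 21 + 6δ/(1−δ) ⇒ δ ≥ 12/15 = 4/5.
Cryo: cooperation gives 16 each period; deviation gives 29 once then 9 forever.
  δ ≥ 13/20.
Both must hold, so the binding constraint is Dynex's: δ ≥ 4/5.

Dynex; δ ≥ 4/5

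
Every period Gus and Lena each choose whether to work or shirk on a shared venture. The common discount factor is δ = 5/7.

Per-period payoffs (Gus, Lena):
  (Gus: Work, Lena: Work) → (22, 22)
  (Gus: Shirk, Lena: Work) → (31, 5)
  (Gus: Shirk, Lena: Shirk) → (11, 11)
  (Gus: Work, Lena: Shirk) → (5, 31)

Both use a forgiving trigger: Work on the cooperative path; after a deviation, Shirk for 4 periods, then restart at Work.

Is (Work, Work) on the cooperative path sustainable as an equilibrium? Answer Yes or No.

IC: δ+…+δ^4 ≥ (31−22)/(22−11) = 9/11.
At δ = 5/7: partial sum = 1.8492 ≥ 0.8182. Cooperation sustainable.

Yes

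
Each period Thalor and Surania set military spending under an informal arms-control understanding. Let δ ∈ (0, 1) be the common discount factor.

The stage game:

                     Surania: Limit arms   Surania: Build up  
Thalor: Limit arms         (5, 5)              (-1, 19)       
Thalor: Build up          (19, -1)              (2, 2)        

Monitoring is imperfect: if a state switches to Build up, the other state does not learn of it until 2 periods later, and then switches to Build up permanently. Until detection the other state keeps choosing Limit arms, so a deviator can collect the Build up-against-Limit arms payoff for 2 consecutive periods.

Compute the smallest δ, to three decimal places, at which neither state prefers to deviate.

0.907

A deviator earns 19 for 2 periods, then 2 forever; cooperating earns 5 forever. Multiplying the IC by (1−δ):
5 ≥ 19(1−δ^2) + 2δ^2, so 17·δ^2 ≥ 14 and δ^2 ≥ 14/17.
δ ≥ (14/17)^(1/2) ≈ 0.907.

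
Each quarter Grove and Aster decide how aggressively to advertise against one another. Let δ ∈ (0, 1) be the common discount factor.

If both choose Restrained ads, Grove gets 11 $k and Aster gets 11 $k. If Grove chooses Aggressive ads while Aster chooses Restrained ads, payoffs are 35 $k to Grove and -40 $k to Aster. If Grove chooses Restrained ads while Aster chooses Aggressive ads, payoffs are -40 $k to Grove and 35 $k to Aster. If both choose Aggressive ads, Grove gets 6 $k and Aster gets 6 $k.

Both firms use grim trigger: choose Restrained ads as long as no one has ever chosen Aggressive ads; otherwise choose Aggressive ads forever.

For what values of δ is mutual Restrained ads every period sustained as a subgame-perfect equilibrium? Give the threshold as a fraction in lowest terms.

One-period gain from deviating is 35 − 11 = 24. The loss is 11 − 6 = 5 in every subsequent period, with present value 5·δ/(1−δ).
Deviation is unprofitable when 5·δ/(1−δ) ≥ 24, i.e. δ/(1−δ) ≥ 24/5.
Equivalently δ ≥ 24/(24+5) = 24/29.

24/29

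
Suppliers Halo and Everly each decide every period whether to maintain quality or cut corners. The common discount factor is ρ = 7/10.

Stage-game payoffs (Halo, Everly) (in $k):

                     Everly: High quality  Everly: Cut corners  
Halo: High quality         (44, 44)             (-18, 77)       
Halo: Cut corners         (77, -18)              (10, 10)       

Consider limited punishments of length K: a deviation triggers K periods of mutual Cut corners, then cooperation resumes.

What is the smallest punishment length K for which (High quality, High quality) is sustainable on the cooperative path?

2

IC: ρ(1−ρ^K)/(1−ρ) ≥ (77−44)/(44−10) = 33/34.
With ρ = 7/10: need 1 − ρ^K ≥ 33/34·(1−7/10)/(7/10), i.e. ρ^K ≤ 0.5840.
Since (7/10)^1 = 0.7000 and (7/10)^2 = 0.4900, the smallest such K is 2.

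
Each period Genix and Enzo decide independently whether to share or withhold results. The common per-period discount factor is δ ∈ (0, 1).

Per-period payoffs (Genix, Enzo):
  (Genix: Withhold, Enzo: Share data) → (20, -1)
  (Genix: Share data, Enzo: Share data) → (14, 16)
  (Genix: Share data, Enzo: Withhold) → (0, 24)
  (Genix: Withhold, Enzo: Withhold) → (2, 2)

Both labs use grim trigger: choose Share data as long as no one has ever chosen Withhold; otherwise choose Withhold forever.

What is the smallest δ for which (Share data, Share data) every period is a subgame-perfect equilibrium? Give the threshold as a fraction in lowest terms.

4/11

Genix: cooperation gives 14 each period; deviation gives 20 once then 2 forever.
  14/(1−δ) ≥ 20 + 2δ/(1−δ) ⇒ δ ≥ 6/18 = 1/3.
Enzo: cooperation gives 16 each period; deviation gives 24 once then 2 forever.
  δ ≥ 8/22 = 4/11.
Both must hold, so the binding constraint is Enzo's: δ ≥ 4/11.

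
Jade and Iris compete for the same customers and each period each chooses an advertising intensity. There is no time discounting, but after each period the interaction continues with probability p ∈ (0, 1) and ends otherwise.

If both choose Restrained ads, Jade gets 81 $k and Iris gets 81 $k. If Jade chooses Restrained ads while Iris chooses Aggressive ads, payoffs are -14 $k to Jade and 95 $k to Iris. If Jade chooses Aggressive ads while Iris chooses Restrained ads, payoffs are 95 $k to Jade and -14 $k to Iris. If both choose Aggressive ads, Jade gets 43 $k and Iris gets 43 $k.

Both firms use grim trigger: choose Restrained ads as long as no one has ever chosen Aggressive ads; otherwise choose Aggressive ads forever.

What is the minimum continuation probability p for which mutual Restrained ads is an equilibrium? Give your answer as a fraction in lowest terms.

7/26

Expected cooperation value is 81 + p·81 + p²·81 + … = 81/(1−p); deviation gives 95 + p·43/(1−p).
81 ≥ 95(1−p) + 43p ⇒ 52p ≥ 14 ⇒ p ≥ 14/52 = 7/26.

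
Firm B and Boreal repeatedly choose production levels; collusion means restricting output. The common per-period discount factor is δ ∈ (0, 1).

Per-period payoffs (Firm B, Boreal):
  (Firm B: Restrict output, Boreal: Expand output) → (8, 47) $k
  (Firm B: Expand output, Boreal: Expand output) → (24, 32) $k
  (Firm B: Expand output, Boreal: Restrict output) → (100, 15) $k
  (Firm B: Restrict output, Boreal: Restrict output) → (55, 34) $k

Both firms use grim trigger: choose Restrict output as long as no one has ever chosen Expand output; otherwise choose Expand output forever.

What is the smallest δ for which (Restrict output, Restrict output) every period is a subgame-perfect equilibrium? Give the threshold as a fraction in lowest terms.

13/15

For Firm B: deviation gain 100−55 = 45, per-period punishment loss 55−24 = 31. IC gives δ ≥ 45/76.
For Boreal: gain 13, loss 2 per period, so δ ≥ 13/15.
The tighter constraint is Boreal's, so cooperation needs δ ≥ 13/15.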